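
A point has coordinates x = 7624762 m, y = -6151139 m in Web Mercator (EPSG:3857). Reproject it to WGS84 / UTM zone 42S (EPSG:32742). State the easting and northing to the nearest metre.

E 462479 m, N 4654066 m

Web Mercator inverse (R = 6378137 m) → φ = -48.26550130°, λ = 68.49440242°.
UTM 42S forward: E = 462478.672 m, N = 4654066.183 m.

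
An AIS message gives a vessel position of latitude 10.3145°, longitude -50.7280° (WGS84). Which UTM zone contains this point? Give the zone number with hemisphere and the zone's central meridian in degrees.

Zone 22N, central meridian -51°

UTM zone = ⌊(λ + 180)/6⌋ + 1; -50.7280° ∈ [-54°, -48°) → zone 22.
Hemisphere: N (φ ≥ 0).
Central meridian λ₀ = 6×22 − 183 = -51°.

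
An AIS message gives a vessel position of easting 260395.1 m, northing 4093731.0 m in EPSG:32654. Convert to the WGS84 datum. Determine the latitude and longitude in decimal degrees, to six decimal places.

Zone 54N: λ₀ = 141°, k₀ = 0.9996, false easting 500000 m.
Meridian distance M = (N − FN)/k₀ = 4095369.1 m.
Inverse transverse Mercator on WGS84 gives φ = 36.95919959°, λ = 138.30879997°.

lat 36.959200°, lon 138.308800°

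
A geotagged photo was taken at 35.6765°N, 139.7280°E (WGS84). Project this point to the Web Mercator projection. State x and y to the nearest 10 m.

Web Mercator is spherical with R = a = 6378137 m.
x = R·λ = 6378137 × 2.438713657 = 15554449.810 m.
y = R·ln tan(π/4 + φ/2) = 6378137 × 0.667310703 = 4256199.087 m.

x 15554450 m, y 4256200 m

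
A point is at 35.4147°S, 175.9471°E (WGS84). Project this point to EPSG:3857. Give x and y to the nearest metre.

x 19586342 m, y -4220381 m

Web Mercator is spherical with R = a = 6378137 m.
x = R·λ = 6378137 × 3.070856204 = 19586341.579 m.
y = R·ln tan(π/4 + φ/2) = 6378137 × -0.661694944 = -4220381.004 m.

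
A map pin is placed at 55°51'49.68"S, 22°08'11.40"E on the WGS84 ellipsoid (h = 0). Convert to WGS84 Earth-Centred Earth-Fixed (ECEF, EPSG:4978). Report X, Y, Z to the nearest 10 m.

WGS84: a = 6378137 m, e² = 0.006694380; N(φ) = a/√(1−e²sin²φ) = 6392813.529 m.
X = (N+h)·cosφ·cosλ = 3322972.414 m; Y = (N+h)·cosφ·sinλ = 1351785.735 m; Z = (N(1−e²)+h)·sinφ = -5255947.371 m.

X 3322970 m, Y 1351790 m, Z -5255950 m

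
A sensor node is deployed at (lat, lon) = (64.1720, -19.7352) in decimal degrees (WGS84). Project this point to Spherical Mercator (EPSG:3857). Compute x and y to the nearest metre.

x -2196912 m, y 9393577 m

Web Mercator is spherical with R = a = 6378137 m.
x = R·λ = 6378137 × -0.344444219 = -2196912.415 m.
y = R·ln tan(π/4 + φ/2) = 6378137 × 1.472777506 = 9393576.703 m.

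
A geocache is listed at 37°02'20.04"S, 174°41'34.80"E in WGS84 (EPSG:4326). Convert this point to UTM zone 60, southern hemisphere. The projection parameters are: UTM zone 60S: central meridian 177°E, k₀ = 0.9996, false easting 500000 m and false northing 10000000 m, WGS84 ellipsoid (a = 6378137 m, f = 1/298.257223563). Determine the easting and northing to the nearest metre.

Zone 60 central meridian λ₀ = 6×60 − 183 = 177°; Δλ = -2.3070°.
Transverse Mercator on WGS84 with k₀ = 0.9996 gives E = 294821.478 m, N = 5898323.366 m.

E 294821 m, N 5898323 m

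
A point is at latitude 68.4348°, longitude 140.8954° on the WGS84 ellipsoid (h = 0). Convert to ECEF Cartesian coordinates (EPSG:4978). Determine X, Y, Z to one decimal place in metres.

X -1824492.5 m, Y 1482968.1 m, Z 5909089.5 m

WGS84: a = 6378137 m, e² = 0.006694380; N(φ) = a/√(1−e²sin²φ) = 6396682.176 m.
X = (N+h)·cosφ·cosλ = -1824492.528 m; Y = (N+h)·cosφ·sinλ = 1482968.095 m; Z = (N(1−e²)+h)·sinφ = 5909089.519 m.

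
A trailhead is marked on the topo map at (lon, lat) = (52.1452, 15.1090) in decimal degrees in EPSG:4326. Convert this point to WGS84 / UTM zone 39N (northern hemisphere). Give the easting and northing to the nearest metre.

Zone 39 central meridian λ₀ = 6×39 − 183 = 51°; Δλ = +1.1452°.
Transverse Mercator on WGS84 with k₀ = 0.9996 gives E = 623062.093 m, N = 1670702.535 m.

E 623062 m, N 1670703 m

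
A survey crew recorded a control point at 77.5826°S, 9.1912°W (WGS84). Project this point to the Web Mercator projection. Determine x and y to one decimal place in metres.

Web Mercator is spherical with R = a = 6378137 m.
x = R·λ = 6378137 × -0.160416702 = -1023159.704 m.
y = R·ln tan(π/4 + φ/2) = 6378137 × -2.218350545 = -14148943.688 m.

x -1023159.7 m, y -14148943.7 m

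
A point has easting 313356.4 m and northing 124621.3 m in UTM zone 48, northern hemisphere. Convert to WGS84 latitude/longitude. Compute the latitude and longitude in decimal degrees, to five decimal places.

lat 1.12700°, lon 103.32260°

Zone 48N: λ₀ = 105°, k₀ = 0.9996, false easting 500000 m.
Meridian distance M = (N − FN)/k₀ = 124671.2 m.
Inverse transverse Mercator on WGS84 gives φ = 1.12700026°, λ = 103.32259982°.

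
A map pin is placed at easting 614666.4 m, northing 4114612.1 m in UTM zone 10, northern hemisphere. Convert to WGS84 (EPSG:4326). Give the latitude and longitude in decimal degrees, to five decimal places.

Zone 10N: λ₀ = -123°, k₀ = 0.9996, false easting 500000 m.
Meridian distance M = (N − FN)/k₀ = 4116258.6 m.
Inverse transverse Mercator on WGS84 gives φ = 37.17090000°, λ = -121.70840025°.

lat 37.17090°, lon -121.70840°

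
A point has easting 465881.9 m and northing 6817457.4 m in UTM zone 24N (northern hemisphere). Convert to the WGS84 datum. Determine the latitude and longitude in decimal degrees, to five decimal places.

lat 61.48930°, lon -39.64070°

Zone 24N: λ₀ = -39°, k₀ = 0.9996, false easting 500000 m.
Meridian distance M = (N − FN)/k₀ = 6820185.5 m.
Inverse transverse Mercator on WGS84 gives φ = 61.48929984°, λ = -39.64069993°.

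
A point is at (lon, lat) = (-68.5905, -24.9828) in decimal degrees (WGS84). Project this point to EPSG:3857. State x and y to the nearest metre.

Web Mercator is spherical with R = a = 6378137 m.
x = R·λ = 6378137 × -1.197130061 = -7635459.533 m.
y = R·ln tan(π/4 + φ/2) = 6378137 × -0.450544123 = -2873632.140 m.

x -7635460 m, y -2873632 m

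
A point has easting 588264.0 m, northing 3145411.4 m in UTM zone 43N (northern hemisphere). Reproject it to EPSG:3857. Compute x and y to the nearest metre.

x 8449294 m, y 3303574 m

Unproject from UTM 43N (λ₀ = 75°) → φ = 28.43219964°, λ = 75.90129997°.
Web Mercator (R = 6378137 m): x = 8449294.063 m, y = 3303574.364 m.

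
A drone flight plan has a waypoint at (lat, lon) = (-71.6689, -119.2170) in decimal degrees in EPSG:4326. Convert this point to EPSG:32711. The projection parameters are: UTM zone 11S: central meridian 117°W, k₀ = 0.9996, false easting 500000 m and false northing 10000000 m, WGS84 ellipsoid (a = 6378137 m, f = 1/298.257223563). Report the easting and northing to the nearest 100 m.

Zone 11 central meridian λ₀ = 6×11 − 183 = -117°; Δλ = -2.2170°.
Transverse Mercator on WGS84 with k₀ = 0.9996 gives E = 422192.509 m, N = 2046569.122 m.

E 422200 m, N 2046600 m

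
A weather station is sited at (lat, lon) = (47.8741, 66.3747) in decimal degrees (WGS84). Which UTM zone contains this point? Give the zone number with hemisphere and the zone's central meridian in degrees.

UTM zone = ⌊(λ + 180)/6⌋ + 1; 66.3747° ∈ [66°, 72°) → zone 42.
Hemisphere: N (φ ≥ 0).
Central meridian λ₀ = 6×42 − 183 = 69°.

Zone 42N, central meridian 69°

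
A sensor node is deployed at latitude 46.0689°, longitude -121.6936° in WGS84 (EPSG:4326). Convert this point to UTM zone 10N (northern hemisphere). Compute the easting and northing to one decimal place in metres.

Zone 10 central meridian λ₀ = 6×10 − 183 = -123°; Δλ = +1.3064°.
Transverse Mercator on WGS84 with k₀ = 0.9996 gives E = 601031.629 m, N = 5102532.376 m.

E 601031.6 m, N 5102532.4 m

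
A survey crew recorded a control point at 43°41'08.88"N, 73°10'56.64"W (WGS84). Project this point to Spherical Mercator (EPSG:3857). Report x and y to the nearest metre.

Web Mercator is spherical with R = a = 6378137 m.
x = R·λ = 6378137 × -1.277273835 = -8146627.503 m.
y = R·ln tan(π/4 + φ/2) = 6378137 × 0.849299264 = 5416947.061 m.

x -8146628 m, y 5416947 m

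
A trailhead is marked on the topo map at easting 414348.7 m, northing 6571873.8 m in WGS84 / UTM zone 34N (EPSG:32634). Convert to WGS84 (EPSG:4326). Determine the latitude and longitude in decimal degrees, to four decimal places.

Zone 34N: λ₀ = 21°, k₀ = 0.9996, false easting 500000 m.
Meridian distance M = (N − FN)/k₀ = 6574503.6 m.
Inverse transverse Mercator on WGS84 gives φ = 59.27710045°, λ = 19.49700023°.

lat 59.2771°, lon 19.4970°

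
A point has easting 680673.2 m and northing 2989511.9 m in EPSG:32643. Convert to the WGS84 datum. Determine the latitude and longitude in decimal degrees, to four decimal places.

Zone 43N: λ₀ = 75°, k₀ = 0.9996, false easting 500000 m.
Meridian distance M = (N − FN)/k₀ = 2990708.2 m.
Inverse transverse Mercator on WGS84 gives φ = 27.01599977°, λ = 76.82110004°.

lat 27.0160°, lon 76.8211°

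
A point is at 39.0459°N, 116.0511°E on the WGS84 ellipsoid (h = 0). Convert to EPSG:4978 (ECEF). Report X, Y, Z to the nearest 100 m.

WGS84: a = 6378137 m, e² = 0.006694380; N(φ) = a/√(1−e²sin²φ) = 6386625.730 m.
X = (N+h)·cosφ·cosλ = -2178348.213 m; Y = (N+h)·cosφ·sinλ = 4456184.382 m; Z = (N(1−e²)+h)·sinφ = 3996275.787 m.

X -2178300 m, Y 4456200 m, Z 3996300 m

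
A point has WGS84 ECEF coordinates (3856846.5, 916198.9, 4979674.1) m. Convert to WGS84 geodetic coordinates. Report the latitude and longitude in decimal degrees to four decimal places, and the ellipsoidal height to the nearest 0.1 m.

λ = atan2(Y, X) = 13.36300075°; p = √(X²+Y²) = 3964175.2 m.
Bowring's method on WGS84 (a = 6378137 m, b = 6356752.314 m) gives φ = 51.66510046°, h = -130.785 m.

lat 51.6651°, lon 13.3630°, h -130.8 m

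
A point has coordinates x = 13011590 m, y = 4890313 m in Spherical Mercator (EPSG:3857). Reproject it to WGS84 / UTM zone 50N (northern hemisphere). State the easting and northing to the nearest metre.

Web Mercator inverse (R = 6378137 m) → φ = 40.16750095°, λ = 116.88510168°.
UTM 50N forward: E = 490216.319 m, N = 4446354.783 m.

E 490216 m, N 4446355 m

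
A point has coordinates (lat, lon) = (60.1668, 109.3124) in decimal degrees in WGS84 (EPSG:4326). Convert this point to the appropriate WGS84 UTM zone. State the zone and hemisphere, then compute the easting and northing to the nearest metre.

Longitude 109.3124° lies in the 6° band [108°, 114°), giving zone 49; latitude is north of the equator, so 49N.
Zone 49 central meridian λ₀ = 6×49 − 183 = 111°; Δλ = -1.6876°.
Transverse Mercator on WGS84 with k₀ = 0.9996 gives E = 406350.664 m, N = 6671184.101 m.

Zone 49N: E 406351 m, N 6671184 m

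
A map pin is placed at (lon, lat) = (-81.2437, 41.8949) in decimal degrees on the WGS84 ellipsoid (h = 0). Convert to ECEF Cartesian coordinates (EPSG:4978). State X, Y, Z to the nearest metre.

WGS84: a = 6378137 m, e² = 0.006694380; N(φ) = a/√(1−e²sin²φ) = 6387678.065 m.
X = (N+h)·cosφ·cosλ = 723833.345 m; Y = (N+h)·cosφ·sinλ = -4699383.957 m; Z = (N(1−e²)+h)·sinφ = 4236921.431 m.

X 723833 m, Y -4699384 m, Z 4236921 m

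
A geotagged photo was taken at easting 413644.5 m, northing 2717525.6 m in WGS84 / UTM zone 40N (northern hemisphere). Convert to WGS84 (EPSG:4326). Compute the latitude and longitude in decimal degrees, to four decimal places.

Zone 40N: λ₀ = 57°, k₀ = 0.9996, false easting 500000 m.
Meridian distance M = (N − FN)/k₀ = 2718613.0 m.
Inverse transverse Mercator on WGS84 gives φ = 24.56930042°, λ = 56.14719963°.

lat 24.5693°, lon 56.1472°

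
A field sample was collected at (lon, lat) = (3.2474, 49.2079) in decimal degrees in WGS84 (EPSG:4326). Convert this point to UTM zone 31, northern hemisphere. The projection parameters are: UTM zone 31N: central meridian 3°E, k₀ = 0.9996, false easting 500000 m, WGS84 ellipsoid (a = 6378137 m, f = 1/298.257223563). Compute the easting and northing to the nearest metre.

E 518020 m, N 5450597 m

Zone 31 central meridian λ₀ = 6×31 − 183 = 3°; Δλ = +0.2474°.
Transverse Mercator on WGS84 with k₀ = 0.9996 gives E = 518020.018 m, N = 5450596.910 m.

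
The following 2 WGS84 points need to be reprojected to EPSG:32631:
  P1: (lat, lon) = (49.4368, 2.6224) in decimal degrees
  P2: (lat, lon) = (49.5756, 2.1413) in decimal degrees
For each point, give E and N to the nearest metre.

UTM zone 31N: λ₀ = 3°, k₀ = 0.9996.
P1 (49.4368°, 2.6224°) → (472623.733, 5476083.142) m.
P2 (49.5756°, 2.1413°) → (437919.815, 5491799.860) m.

P1: E 472624 m, N 5476083 m; P2: E 437920 m, N 5491800 m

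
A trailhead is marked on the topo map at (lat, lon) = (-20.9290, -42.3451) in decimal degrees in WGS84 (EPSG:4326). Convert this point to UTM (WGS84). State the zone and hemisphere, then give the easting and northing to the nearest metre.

Zone 23S: E 776125 m, N 7683424 m

Longitude -42.3451° lies in the 6° band [-48°, -42°), giving zone 23; latitude is south of the equator, so 23S.
Zone 23 central meridian λ₀ = 6×23 − 183 = -45°; Δλ = +2.6549°.
Transverse Mercator on WGS84 with k₀ = 0.9996 gives E = 776124.979 m, N = 7683423.747 m.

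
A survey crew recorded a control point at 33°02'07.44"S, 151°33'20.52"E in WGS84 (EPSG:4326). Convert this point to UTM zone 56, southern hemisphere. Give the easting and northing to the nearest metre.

Zone 56 central meridian λ₀ = 6×56 − 183 = 153°; Δλ = -1.4443°.
Transverse Mercator on WGS84 with k₀ = 0.9996 gives E = 365127.577 m, N = 6343861.756 m.

E 365128 m, N 6343862 m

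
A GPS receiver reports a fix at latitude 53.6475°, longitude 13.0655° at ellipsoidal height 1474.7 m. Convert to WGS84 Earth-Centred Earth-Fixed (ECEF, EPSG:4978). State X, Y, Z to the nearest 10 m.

X 3691650 m, Y 856730 m, Z 5114770 m

WGS84: a = 6378137 m, e² = 0.006694380; N(φ) = a/√(1−e²sin²φ) = 6392030.095 m.
X = (N+h)·cosφ·cosλ = 3691650.651 m; Y = (N+h)·cosφ·sinλ = 856731.085 m; Z = (N(1−e²)+h)·sinφ = 5114772.960 m.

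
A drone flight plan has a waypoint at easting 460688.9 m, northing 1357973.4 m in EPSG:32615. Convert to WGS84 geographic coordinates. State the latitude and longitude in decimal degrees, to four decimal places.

lat 12.2839°, lon -93.3615°

Zone 15N: λ₀ = -93°, k₀ = 0.9996, false easting 500000 m.
Meridian distance M = (N − FN)/k₀ = 1358516.8 m.
Inverse transverse Mercator on WGS84 gives φ = 12.28389958°, λ = -93.36149965°.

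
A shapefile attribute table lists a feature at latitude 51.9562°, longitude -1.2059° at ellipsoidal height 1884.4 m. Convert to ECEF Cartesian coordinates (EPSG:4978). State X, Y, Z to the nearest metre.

X 3939088 m, Y -82918 m, Z 5001285 m

WGS84: a = 6378137 m, e² = 0.006694380; N(φ) = a/√(1−e²sin²φ) = 6391419.331 m.
X = (N+h)·cosφ·cosλ = 3939088.355 m; Y = (N+h)·cosφ·sinλ = -82917.943 m; Z = (N(1−e²)+h)·sinφ = 5001285.497 m.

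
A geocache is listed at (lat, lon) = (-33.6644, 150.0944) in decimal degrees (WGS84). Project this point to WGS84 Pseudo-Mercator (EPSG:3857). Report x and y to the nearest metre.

x 16708432 m, y -3983828 m

Web Mercator is spherical with R = a = 6378137 m.
x = R·λ = 6378137 × 2.619641469 = 16708432.179 m.
y = R·ln tan(π/4 + φ/2) = 6378137 × -0.624606789 = -3983827.673 m.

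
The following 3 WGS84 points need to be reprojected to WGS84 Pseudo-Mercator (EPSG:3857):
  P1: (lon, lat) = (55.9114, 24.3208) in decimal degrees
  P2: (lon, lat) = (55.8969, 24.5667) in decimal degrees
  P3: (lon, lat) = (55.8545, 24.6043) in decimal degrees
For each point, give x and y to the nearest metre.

Web Mercator: x = R·λ, y = R·ln tan(π/4+φ/2), R = 6378137 m.
P1 (24.3208°, 55.9114°) → (6224028.578, 2792547.996) m.
P2 (24.5667°, 55.8969°) → (6222414.445, 2822616.598) m.
P3 (24.6043°, 55.8545°) → (6217694.499, 2827219.504) m.

P1: x 6224029 m, y 2792548 m; P2: x 6222414 m, y 2822617 m; P3: x 6217694 m, y 2827220 m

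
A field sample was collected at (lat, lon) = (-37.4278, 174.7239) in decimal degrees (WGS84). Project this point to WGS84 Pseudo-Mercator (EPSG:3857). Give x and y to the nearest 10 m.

x 19450180 m, y -4498910 m

Web Mercator is spherical with R = a = 6378137 m.
x = R·λ = 6378137 × 3.049507337 = 19450175.577 m.
y = R·ln tan(π/4 + φ/2) = 6378137 × -0.705363577 = -4498905.531 m.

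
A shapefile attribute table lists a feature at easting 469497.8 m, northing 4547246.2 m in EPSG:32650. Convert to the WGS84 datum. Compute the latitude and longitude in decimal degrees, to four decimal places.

Zone 50N: λ₀ = 117°, k₀ = 0.9996, false easting 500000 m.
Meridian distance M = (N − FN)/k₀ = 4549065.8 m.
Inverse transverse Mercator on WGS84 gives φ = 41.07589961°, λ = 116.63690044°.

lat 41.0759°, lon 116.6369°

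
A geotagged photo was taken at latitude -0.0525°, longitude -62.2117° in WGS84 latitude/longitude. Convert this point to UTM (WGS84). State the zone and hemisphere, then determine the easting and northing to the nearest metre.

Zone 20S: E 587721 m, N 9994197 m

Longitude -62.2117° lies in the 6° band [-66°, -60°), giving zone 20; latitude is south of the equator, so 20S.
Zone 20 central meridian λ₀ = 6×20 − 183 = -63°; Δλ = +0.7883°.
Transverse Mercator on WGS84 with k₀ = 0.9996 gives E = 587720.803 m, N = 9994196.620 m.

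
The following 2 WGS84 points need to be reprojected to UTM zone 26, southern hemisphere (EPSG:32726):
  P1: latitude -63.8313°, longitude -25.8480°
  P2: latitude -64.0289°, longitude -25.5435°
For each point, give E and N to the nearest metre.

P1: E 556684 m, N 2921273 m; P2: E 571162 m, N 2898952 m

UTM zone 26S: λ₀ = -27°, k₀ = 0.9996.
P1 (-63.8313°, -25.8480°) → (556683.955, 2921272.859) m.
P2 (-64.0289°, -25.5435°) → (571162.262, 2898952.206) m.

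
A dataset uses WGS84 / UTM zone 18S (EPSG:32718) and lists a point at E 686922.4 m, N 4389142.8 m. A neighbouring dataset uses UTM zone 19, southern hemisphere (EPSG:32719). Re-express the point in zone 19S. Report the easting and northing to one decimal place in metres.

UTM 18S → geographic: φ = -50.61959998°, λ = -72.35749938°.
UTM 19S (λ₀ = -69°) forward: E = 262510.8501 m, N = 4387094.383 m.

E 262510.9 m, N 4387094.4 m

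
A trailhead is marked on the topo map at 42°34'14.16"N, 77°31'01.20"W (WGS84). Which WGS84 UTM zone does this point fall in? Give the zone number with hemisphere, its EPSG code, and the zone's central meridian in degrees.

UTM zone = ⌊(λ + 180)/6⌋ + 1; -77.5170° ∈ [-78°, -72°) → zone 18.
Hemisphere: N (φ ≥ 0).
Central meridian λ₀ = 6×18 − 183 = -75°.
EPSG code: 32618.

Zone 18N (EPSG:32618), central meridian -75°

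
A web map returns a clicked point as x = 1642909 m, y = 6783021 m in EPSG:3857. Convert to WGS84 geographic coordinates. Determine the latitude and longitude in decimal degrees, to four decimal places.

R = 6378137 m. λ = x/R = 14.75850265°.
φ = 2·arctan(exp(y/R)) − 90° = 2·arctan(2.89643) − 90° = 51.90530245°.

lat 51.9053°, lon 14.7585°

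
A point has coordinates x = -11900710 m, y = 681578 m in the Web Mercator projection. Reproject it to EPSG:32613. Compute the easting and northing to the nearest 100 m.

Web Mercator inverse (R = 6378137 m) → φ = 6.11109954°, λ = -106.90589685°.
UTM 13N forward: E = 289080.294 m, N = 675859.335 m.

E 289100 m, N 675900 m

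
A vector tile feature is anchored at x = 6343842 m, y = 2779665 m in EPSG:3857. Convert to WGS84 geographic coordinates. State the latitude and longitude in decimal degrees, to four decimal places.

R = 6378137 m. λ = x/R = 56.98770229°.
φ = 2·arctan(exp(y/R)) − 90° = 2·arctan(1.54622) − 90° = 24.21529685°.

lat 24.2153°, lon 56.9877°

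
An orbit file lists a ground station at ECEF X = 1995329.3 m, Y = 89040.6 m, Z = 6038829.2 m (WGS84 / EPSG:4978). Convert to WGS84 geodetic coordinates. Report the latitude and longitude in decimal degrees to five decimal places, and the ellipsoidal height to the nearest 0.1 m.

lat 71.81300°, lon 2.55510°, h 1708.7 m

λ = atan2(Y, X) = 2.55510118°; p = √(X²+Y²) = 1997315.0 m.
Bowring's method on WGS84 (a = 6378137 m, b = 6356752.314 m) gives φ = 71.81300050°, h = 1708.727 m.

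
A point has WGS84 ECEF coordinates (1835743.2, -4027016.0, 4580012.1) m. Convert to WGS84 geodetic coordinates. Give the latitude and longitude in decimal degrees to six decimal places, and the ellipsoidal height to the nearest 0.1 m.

λ = atan2(Y, X) = -65.49380019°; p = √(X²+Y²) = 4425698.9 m.
Bowring's method on WGS84 (a = 6378137 m, b = 6356752.314 m) gives φ = 46.17390044°, h = 1882.668 m.

lat 46.173900°, lon -65.493800°, h 1882.7 m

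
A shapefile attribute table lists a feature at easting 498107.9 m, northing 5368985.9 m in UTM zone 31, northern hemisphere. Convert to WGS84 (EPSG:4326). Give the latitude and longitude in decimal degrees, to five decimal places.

lat 48.47400°, lon 2.97440°

Zone 31N: λ₀ = 3°, k₀ = 0.9996, false easting 500000 m.
Meridian distance M = (N − FN)/k₀ = 5371134.4 m.
Inverse transverse Mercator on WGS84 gives φ = 48.47400040°, λ = 2.97439981°.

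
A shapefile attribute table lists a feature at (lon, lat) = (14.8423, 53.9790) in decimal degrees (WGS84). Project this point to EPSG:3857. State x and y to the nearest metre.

Web Mercator is spherical with R = a = 6378137 m.
x = R·λ = 6378137 × 0.259047004 = 1652237.278 m.
y = R·ln tan(π/4 + φ/2) = 6378137 × 1.123553813 = 7166180.148 m.

x 1652237 m, y 7166180 m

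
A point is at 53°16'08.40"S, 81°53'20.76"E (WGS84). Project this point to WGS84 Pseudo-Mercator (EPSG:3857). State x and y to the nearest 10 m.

x 9115850 m, y -7032910 m

Web Mercator is spherical with R = a = 6378137 m.
x = R·λ = 6378137 × 1.429234416 = 9115852.914 m.
y = R·ln tan(π/4 + φ/2) = 6378137 × -1.102659205 = -7032911.476 m.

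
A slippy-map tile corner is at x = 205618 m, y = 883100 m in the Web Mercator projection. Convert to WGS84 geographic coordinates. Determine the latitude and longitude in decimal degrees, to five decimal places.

lat 7.90780°, lon 1.84710°

R = 6378137 m. λ = x/R = 1.84709792°.
φ = 2·arctan(exp(y/R)) − 90° = 2·arctan(1.14850) − 90° = 7.90779649°.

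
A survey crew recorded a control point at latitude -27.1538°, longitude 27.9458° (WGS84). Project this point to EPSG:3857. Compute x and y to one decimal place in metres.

Web Mercator is spherical with R = a = 6378137 m.
x = R·λ = 6378137 × 0.487746222 = 3110912.226 m.
y = R·ln tan(π/4 + φ/2) = 6378137 × -0.492730119 = -3142700.202 m.

x 3110912.2 m, y -3142700.2 m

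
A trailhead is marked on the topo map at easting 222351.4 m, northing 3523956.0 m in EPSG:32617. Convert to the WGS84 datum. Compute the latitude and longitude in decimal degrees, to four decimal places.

lat 31.8175°, lon -83.9331°

Zone 17N: λ₀ = -81°, k₀ = 0.9996, false easting 500000 m.
Meridian distance M = (N − FN)/k₀ = 3525366.1 m.
Inverse transverse Mercator on WGS84 gives φ = 31.81749969°, λ = -83.93310021°.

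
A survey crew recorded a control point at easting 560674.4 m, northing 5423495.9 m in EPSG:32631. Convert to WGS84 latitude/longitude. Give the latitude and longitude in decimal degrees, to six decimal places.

lat 48.961400°, lon 3.828900°

Zone 31N: λ₀ = 3°, k₀ = 0.9996, false easting 500000 m.
Meridian distance M = (N − FN)/k₀ = 5425666.2 m.
Inverse transverse Mercator on WGS84 gives φ = 48.96140029°, λ = 3.82890019°.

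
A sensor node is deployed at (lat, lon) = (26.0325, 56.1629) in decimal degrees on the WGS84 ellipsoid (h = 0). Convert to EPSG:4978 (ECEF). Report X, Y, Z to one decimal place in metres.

X 3193297.6 m, Y 4763415.8 m, Z 2782297.7 m

WGS84: a = 6378137 m, e² = 0.006694380; N(φ) = a/√(1−e²sin²φ) = 6382253.118 m.
X = (N+h)·cosφ·cosλ = 3193297.551 m; Y = (N+h)·cosφ·sinλ = 4763415.804 m; Z = (N(1−e²)+h)·sinφ = 2782297.712 m.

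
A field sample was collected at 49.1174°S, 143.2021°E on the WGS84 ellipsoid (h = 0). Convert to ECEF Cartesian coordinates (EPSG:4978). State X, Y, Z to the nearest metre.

WGS84: a = 6378137 m, e² = 0.006694380; N(φ) = a/√(1−e²sin²φ) = 6390375.451 m.
X = (N+h)·cosφ·cosλ = -3349208.890 m; Y = (N+h)·cosφ·sinλ = 2505336.915 m; Z = (N(1−e²)+h)·sinφ = -4799114.256 m.

X -3349209 m, Y 2505337 m, Z -4799114 m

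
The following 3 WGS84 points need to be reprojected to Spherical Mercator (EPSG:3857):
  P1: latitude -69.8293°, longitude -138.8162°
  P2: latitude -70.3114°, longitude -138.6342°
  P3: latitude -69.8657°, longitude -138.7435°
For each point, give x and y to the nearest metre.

Web Mercator: x = R·λ, y = R·ln tan(π/4+φ/2), R = 6378137 m.
P1 (-69.8293°, -138.8162°) → (-15452948.698, -11013382.909) m.
P2 (-70.3114°, -138.6342°) → (-15432688.551, -11170833.868) m.
P3 (-69.8657°, -138.7435°) → (-15444855.771, -11025144.287) m.

P1: x -15452949 m, y -11013383 m; P2: x -15432689 m, y -11170834 m; P3: x -15444856 m, y -11025144 m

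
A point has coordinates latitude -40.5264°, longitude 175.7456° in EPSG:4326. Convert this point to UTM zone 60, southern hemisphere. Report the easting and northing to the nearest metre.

Zone 60 central meridian λ₀ = 6×60 − 183 = 177°; Δλ = -1.2544°.
Transverse Mercator on WGS84 with k₀ = 0.9996 gives E = 393750.189 m, N = 5513059.029 m.

E 393750 m, N 5513059 m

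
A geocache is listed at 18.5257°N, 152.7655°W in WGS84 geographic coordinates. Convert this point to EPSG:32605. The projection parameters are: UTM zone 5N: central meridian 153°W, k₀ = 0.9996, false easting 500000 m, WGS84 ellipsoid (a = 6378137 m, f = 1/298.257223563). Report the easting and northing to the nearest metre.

E 524750 m, N 2048365 m

Zone 5 central meridian λ₀ = 6×5 − 183 = -153°; Δλ = +0.2345°.
Transverse Mercator on WGS84 with k₀ = 0.9996 gives E = 524750.241 m, N = 2048364.630 m.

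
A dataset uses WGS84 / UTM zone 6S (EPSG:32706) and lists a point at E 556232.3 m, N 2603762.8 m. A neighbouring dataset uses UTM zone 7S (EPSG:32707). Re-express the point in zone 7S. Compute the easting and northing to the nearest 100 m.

E 291300 m, N 2596400 m

UTM 6S → geographic: φ = -66.67959983°, λ = -145.72700041°.
UTM 7S (λ₀ = -141°) forward: E = 291344.814 m, N = 2596426.541 m.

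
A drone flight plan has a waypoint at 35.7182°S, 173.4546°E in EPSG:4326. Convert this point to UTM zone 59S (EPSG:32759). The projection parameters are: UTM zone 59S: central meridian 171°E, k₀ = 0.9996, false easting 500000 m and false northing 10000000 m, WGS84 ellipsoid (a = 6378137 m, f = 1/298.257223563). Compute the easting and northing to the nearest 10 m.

E 722030 m, N 6044530 m

Zone 59 central meridian λ₀ = 6×59 − 183 = 171°; Δλ = +2.4546°.
Transverse Mercator on WGS84 with k₀ = 0.9996 gives E = 722033.442 m, N = 6044528.979 m.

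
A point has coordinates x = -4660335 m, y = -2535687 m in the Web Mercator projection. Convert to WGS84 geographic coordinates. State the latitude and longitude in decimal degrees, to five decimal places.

lat -22.20110°, lon -41.86450°

R = 6378137 m. λ = x/R = -41.86450160°.
φ = 2·arctan(exp(y/R)) − 90° = 2·arctan(0.67196) − 90° = -22.20110103°.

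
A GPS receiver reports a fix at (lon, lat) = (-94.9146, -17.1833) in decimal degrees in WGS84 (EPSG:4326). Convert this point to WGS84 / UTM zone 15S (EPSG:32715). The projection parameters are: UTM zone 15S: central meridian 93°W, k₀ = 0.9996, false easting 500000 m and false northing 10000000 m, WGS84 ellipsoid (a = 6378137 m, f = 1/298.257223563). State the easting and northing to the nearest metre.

E 296371 m, N 8099162 m

Zone 15 central meridian λ₀ = 6×15 − 183 = -93°; Δλ = -1.9146°.
Transverse Mercator on WGS84 with k₀ = 0.9996 gives E = 296371.432 m, N = 8099161.832 m.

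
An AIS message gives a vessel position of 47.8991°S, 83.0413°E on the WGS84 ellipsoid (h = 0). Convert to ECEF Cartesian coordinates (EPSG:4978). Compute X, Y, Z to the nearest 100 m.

X 519000 m, Y 4252500 m, Z -4709400 m

WGS84: a = 6378137 m, e² = 0.006694380; N(φ) = a/√(1−e²sin²φ) = 6389922.387 m.
X = (N+h)·cosφ·cosλ = 519029.032 m; Y = (N+h)·cosφ·sinλ = 4252491.118 m; Z = (N(1−e²)+h)·sinφ = -4709362.014 m.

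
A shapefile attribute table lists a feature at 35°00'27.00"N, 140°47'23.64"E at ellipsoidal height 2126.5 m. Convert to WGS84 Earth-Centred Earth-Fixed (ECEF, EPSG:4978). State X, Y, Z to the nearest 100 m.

X -4053700 m, Y 3307300 m, Z 3639800 m

WGS84: a = 6378137 m, e² = 0.006694380; N(φ) = a/√(1−e²sin²φ) = 6385174.810 m.
X = (N+h)·cosφ·cosλ = -4053687.410 m; Y = (N+h)·cosφ·sinλ = 3307296.842 m; Z = (N(1−e²)+h)·sinφ = 3639768.396 m.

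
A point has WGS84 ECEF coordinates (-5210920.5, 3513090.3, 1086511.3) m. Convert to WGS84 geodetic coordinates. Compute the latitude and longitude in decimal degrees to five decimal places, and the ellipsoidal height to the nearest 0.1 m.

λ = atan2(Y, X) = 146.01299993°; p = √(X²+Y²) = 6284544.2 m.
Bowring's method on WGS84 (a = 6378137 m, b = 6356752.314 m) gives φ = 9.87349969°, h = 260.794 m.

lat 9.87350°, lon 146.01300°, h 260.8 m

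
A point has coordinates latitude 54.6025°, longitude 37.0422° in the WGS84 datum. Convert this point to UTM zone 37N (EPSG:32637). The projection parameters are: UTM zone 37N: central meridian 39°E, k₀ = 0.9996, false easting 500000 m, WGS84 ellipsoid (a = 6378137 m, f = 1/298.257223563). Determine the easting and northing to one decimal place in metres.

Zone 37 central meridian λ₀ = 6×37 − 183 = 39°; Δλ = -1.9578°.
Transverse Mercator on WGS84 with k₀ = 0.9996 gives E = 373535.434 m, N = 6052321.023 m.

E 373535.4 m, N 6052321.0 m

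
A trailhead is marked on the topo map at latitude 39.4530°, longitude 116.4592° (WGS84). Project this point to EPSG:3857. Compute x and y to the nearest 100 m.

x 12964200 m, y 4786800 m

Web Mercator is spherical with R = a = 6378137 m.
x = R·λ = 6378137 × 2.032596484 = 12964178.842 m.
y = R·ln tan(π/4 + φ/2) = 6378137 × 0.750496458 = 4786769.230 m.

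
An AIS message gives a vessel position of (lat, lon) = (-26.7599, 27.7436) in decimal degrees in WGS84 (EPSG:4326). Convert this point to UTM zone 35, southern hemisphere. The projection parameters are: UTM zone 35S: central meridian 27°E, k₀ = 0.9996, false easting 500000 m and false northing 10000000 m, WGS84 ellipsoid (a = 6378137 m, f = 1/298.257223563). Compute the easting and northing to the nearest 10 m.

E 573930 m, N 7039940 m

Zone 35 central meridian λ₀ = 6×35 − 183 = 27°; Δλ = +0.7436°.
Transverse Mercator on WGS84 with k₀ = 0.9996 gives E = 573933.697 m, N = 7039941.565 m.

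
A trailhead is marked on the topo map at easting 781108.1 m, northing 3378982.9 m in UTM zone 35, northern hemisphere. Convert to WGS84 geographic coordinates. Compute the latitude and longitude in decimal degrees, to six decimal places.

lat 30.510300°, lon 29.929100°

Zone 35N: λ₀ = 27°, k₀ = 0.9996, false easting 500000 m.
Meridian distance M = (N − FN)/k₀ = 3380335.0 m.
Inverse transverse Mercator on WGS84 gives φ = 30.51029968°, λ = 29.92909981°.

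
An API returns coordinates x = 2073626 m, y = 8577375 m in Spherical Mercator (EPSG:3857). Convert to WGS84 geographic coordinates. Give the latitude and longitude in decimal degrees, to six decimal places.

R = 6378137 m. λ = x/R = 18.62769929°.
φ = 2·arctan(exp(y/R)) − 90° = 2·arctan(3.83745) − 90° = 60.78830036°.

lat 60.788300°, lon 18.627699°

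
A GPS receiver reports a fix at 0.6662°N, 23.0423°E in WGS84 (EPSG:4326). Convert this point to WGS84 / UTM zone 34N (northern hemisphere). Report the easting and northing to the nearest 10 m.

E 727290 m, N 73680 m

Zone 34 central meridian λ₀ = 6×34 − 183 = 21°; Δλ = +2.0423°.
Transverse Mercator on WGS84 with k₀ = 0.9996 gives E = 727290.045 m, N = 73682.265 m.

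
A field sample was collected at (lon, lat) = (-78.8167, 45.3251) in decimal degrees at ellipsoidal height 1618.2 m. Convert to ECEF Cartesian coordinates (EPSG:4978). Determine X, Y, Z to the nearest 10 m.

X 871430 m, Y -4407790 m, Z 4513970 m

WGS84: a = 6378137 m, e² = 0.006694380; N(φ) = a/√(1−e²sin²φ) = 6388960.036 m.
X = (N+h)·cosφ·cosλ = 871431.315 m; Y = (N+h)·cosφ·sinλ = -4407792.145 m; Z = (N(1−e²)+h)·sinφ = 4513974.255 m.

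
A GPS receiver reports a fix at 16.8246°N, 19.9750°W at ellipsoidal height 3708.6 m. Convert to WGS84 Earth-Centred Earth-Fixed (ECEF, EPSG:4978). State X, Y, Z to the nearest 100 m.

WGS84: a = 6378137 m, e² = 0.006694380; N(φ) = a/√(1−e²sin²φ) = 6379926.297 m.
X = (N+h)·cosφ·cosλ = 5742795.408 m; Y = (N+h)·cosφ·sinλ = -2087369.323 m; Z = (N(1−e²)+h)·sinφ = 1835335.135 m.

X 5742800 m, Y -2087400 m, Z 1835300 m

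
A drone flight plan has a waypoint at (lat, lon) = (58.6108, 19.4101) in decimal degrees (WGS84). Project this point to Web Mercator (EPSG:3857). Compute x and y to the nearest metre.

Web Mercator is spherical with R = a = 6378137 m.
x = R·λ = 6378137 × 0.338770153 = 2160722.448 m.
y = R·ln tan(π/4 + φ/2) = 6378137 × 1.269451744 = 8096737.141 m.

x 2160722 m, y 8096737 m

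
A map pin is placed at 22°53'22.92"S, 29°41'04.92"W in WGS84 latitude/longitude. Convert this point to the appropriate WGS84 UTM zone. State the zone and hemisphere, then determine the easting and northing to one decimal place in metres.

Longitude -29.6847° lies in the 6° band [-30°, -24°), giving zone 26; latitude is south of the equator, so 26S.
Zone 26 central meridian λ₀ = 6×26 − 183 = -27°; Δλ = -2.6847°.
Transverse Mercator on WGS84 with k₀ = 0.9996 gives E = 224574.028 m, N = 7466179.205 m.

Zone 26S: E 224574.0 m, N 7466179.2 m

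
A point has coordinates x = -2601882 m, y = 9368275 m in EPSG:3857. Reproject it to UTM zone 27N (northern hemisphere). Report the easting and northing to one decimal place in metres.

Web Mercator inverse (R = 6378137 m) → φ = 64.07279979°, λ = -23.37310368°.
UTM 27N forward: E = 384248.882 m, N = 7107282.759 m.

E 384248.9 m, N 7107282.8 m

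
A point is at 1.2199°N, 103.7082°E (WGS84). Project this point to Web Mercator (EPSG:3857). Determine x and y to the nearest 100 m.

Web Mercator is spherical with R = a = 6378137 m.
x = R·λ = 6378137 × 1.810049551 = 11544744.015 m.
y = R·ln tan(π/4 + φ/2) = 6378137 × 0.021292880 = 135808.908 m.

x 11544700 m, y 135800 m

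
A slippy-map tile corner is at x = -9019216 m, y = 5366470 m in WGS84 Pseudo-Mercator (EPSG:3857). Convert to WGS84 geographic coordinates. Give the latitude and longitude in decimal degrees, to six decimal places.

lat 43.357002°, lon -81.020996°

R = 6378137 m. λ = x/R = -81.02099584°.
φ = 2·arctan(exp(y/R)) − 90° = 2·arctan(2.31958) − 90° = 43.35700183°.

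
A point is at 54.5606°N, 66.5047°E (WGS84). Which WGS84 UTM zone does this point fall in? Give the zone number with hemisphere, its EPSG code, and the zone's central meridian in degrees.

Zone 42N (EPSG:32642), central meridian 69°

UTM zone = ⌊(λ + 180)/6⌋ + 1; 66.5047° ∈ [66°, 72°) → zone 42.
Hemisphere: N (φ ≥ 0).
Central meridian λ₀ = 6×42 − 183 = 69°.
EPSG code: 32642.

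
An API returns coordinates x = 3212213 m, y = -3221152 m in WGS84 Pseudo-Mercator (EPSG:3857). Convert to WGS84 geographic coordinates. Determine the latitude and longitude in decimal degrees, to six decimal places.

R = 6378137 m. λ = x/R = 28.85580034°.
φ = 2·arctan(exp(y/R)) − 90° = 2·arctan(0.60349) − 90° = -27.77910165°.

lat -27.779102°, lon 28.855800°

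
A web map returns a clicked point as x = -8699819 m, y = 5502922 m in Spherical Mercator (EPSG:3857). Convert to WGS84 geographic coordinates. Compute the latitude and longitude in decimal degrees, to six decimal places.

R = 6378137 m. λ = x/R = -78.15180377°.
φ = 2·arctan(exp(y/R)) − 90° = 2·arctan(2.36974) − 90° = 44.24169794°.

lat 44.241698°, lon -78.151804°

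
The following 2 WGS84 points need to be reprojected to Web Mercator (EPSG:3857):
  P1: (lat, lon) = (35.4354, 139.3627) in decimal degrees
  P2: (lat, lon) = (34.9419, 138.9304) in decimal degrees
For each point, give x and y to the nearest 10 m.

P1: x 15513780 m, y 4223210 m; P2: x 15465660 m, y 4155990 m

Web Mercator: x = R·λ, y = R·ln tan(π/4+φ/2), R = 6378137 m.
P1 (35.4354°, 139.3627°) → (15513784.800, 4223208.818) m.
P2 (34.9419°, 138.9304°) → (15465661.384, 4155988.387) m.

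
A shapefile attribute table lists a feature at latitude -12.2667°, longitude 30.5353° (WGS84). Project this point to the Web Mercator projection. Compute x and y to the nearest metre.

x 3399174 m, y -1376076 m

Web Mercator is spherical with R = a = 6378137 m.
x = R·λ = 6378137 × 0.532941523 = 3399174.047 m.
y = R·ln tan(π/4 + φ/2) = 6378137 × -0.215748849 = -1376075.719 m.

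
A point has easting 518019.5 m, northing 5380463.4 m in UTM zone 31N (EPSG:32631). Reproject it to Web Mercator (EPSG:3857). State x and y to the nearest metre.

Unproject from UTM 31N (λ₀ = 3°) → φ = 48.57699983°, λ = 3.24429949°.
Web Mercator (R = 6378137 m): x = 361153.767 m, y = 6203389.541 m.

x 361154 m, y 6203390 m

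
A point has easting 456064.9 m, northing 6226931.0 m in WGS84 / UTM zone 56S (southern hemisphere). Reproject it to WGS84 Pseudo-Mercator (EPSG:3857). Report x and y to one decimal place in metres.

x 16978860.7 m, y -4041901.4 m

Unproject from UTM 56S (λ₀ = 153°) → φ = -34.09749958°, λ = 152.52370048°.
Web Mercator (R = 6378137 m): x = 16978860.672 m, y = -4041901.363 m.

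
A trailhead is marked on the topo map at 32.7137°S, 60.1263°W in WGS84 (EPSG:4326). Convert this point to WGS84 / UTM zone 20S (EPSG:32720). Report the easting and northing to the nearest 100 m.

Zone 20 central meridian λ₀ = 6×20 − 183 = -63°; Δλ = +2.8737°.
Transverse Mercator on WGS84 with k₀ = 0.9996 gives E = 769360.051 m, N = 6376799.051 m.

E 769400 m, N 6376800 m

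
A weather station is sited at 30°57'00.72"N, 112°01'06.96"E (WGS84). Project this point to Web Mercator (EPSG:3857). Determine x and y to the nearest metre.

Web Mercator is spherical with R = a = 6378137 m.
x = R·λ = 6378137 × 1.955093393 = 12469853.511 m.
y = R·ln tan(π/4 + φ/2) = 6378137 × 0.568548991 = 3626283.353 m.

x 12469854 m, y 3626283 m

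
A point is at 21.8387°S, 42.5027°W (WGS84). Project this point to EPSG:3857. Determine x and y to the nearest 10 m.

x -4731380 m, y -2492170 m

Web Mercator is spherical with R = a = 6378137 m.
x = R·λ = 6378137 × -0.741812056 = -4731378.921 m.
y = R·ln tan(π/4 + φ/2) = 6378137 × -0.390736390 = -2492170.224 m.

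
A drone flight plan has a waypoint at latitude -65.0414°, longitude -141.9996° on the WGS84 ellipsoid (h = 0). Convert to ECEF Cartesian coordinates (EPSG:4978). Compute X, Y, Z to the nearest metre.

WGS84: a = 6378137 m, e² = 0.006694380; N(φ) = a/√(1−e²sin²φ) = 6395757.361 m.
X = (N+h)·cosφ·cosλ = -2126651.948 m; Y = (N+h)·cosφ·sinλ = -1661546.509 m; Z = (N(1−e²)+h)·sinφ = -5759659.054 m.

X -2126652 m, Y -1661547 m, Z -5759659 m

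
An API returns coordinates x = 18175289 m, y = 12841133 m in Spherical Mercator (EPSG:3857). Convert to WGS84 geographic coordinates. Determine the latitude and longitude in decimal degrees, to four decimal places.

R = 6378137 m. λ = x/R = 163.27139902°.
φ = 2·arctan(exp(y/R)) − 90° = 2·arctan(7.48802) − 90° = 74.78670030°.

lat 74.7867°, lon 163.2714°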